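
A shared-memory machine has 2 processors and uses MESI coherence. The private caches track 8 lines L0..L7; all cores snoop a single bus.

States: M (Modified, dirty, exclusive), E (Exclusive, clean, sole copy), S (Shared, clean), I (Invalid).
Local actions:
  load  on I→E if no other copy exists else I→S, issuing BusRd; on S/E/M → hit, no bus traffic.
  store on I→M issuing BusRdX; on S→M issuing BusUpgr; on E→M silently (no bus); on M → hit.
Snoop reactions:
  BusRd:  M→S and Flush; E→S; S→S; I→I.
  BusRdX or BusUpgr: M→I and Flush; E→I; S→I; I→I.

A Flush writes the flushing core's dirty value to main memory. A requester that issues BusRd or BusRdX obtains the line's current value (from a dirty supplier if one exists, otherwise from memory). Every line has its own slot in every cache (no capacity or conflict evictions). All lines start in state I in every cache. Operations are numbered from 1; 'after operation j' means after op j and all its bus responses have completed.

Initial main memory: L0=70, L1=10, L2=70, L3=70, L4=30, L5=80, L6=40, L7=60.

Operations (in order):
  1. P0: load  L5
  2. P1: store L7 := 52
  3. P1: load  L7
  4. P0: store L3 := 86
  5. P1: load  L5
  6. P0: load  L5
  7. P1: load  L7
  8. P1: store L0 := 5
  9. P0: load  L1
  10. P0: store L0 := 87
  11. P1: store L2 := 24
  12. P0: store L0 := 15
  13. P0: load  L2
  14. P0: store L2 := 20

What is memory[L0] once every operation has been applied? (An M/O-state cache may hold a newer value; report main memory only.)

memory[L0] = 5

step 1: P0: load  L5  ⟶  EI  (L5)  txn=BusRd  M[L5]=80
step 2: P1: store L7 := 52  ⟶  IM  (L7)  txn=BusRdX  M[L7]=60
step 3: P1: load  L7  ⟶  IM  (L7)  txn=∅  M[L7]=60
step 4: P0: store L3 := 86  ⟶  MI  (L3)  txn=BusRdX  M[L3]=70
step 5: P1: load  L5  ⟶  SS  (L5)  txn=BusRd  M[L5]=80
step 6: P0: load  L5  ⟶  SS  (L5)  txn=∅  M[L5]=80
step 7: P1: load  L7  ⟶  IM  (L7)  txn=∅  M[L7]=60
step 8: P1: store L0 := 5  ⟶  IM  (L0)  txn=BusRdX  M[L0]=70
step 9: P0: load  L1  ⟶  EI  (L1)  txn=BusRd  M[L1]=10
step 10: P0: store L0 := 87  ⟶  MI  (L0)  txn=BusRdX+Flush  M[L0]=5
step 11: P1: store L2 := 24  ⟶  IM  (L2)  txn=BusRdX  M[L2]=70
step 12: P0: store L0 := 15  ⟶  MI  (L0)  txn=∅  M[L0]=5
step 13: P0: load  L2  ⟶  SS  (L2)  txn=BusRd+Flush  M[L2]=24
step 14: P0: store L2 := 20  ⟶  MI  (L2)  txn=BusUpgr  M[L2]=24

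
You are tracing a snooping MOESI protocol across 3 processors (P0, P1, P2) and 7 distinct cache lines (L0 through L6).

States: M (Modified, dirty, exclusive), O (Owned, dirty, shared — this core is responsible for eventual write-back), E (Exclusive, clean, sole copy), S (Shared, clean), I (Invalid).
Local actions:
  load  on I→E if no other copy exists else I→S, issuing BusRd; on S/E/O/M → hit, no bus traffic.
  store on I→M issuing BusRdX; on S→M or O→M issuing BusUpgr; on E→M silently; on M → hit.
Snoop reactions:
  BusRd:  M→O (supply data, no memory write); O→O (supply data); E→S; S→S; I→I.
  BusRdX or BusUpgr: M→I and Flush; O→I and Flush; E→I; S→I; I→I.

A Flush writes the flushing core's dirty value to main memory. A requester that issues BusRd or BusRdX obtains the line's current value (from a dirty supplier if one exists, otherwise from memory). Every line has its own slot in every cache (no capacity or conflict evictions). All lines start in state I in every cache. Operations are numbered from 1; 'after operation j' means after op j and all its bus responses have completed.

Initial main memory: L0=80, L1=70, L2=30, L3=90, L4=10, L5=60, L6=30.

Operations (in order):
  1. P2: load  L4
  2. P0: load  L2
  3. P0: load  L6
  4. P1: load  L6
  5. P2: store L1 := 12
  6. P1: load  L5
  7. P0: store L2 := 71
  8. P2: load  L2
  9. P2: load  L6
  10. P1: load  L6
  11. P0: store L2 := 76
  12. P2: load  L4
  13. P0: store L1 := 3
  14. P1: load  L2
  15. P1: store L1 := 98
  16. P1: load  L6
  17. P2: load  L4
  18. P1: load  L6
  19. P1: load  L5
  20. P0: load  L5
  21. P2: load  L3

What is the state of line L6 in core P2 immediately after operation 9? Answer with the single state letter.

1. P2: load  L4  bus=[BusRd]  L4: P0=I P1=I P2=E  mem[L4]=10
2. P0: load  L2  bus=[BusRd]  L2: P0=E P1=I P2=I  mem[L2]=30
3. P0: load  L6  bus=[BusRd]  L6: P0=E P1=I P2=I  mem[L6]=30
4. P1: load  L6  bus=[BusRd]  L6: P0=S P1=S P2=I  mem[L6]=30
5. P2: store L1 := 12  bus=[BusRdX]  L1: P0=I P1=I P2=M  mem[L1]=70
6. P1: load  L5  bus=[BusRd]  L5: P0=I P1=E P2=I  mem[L5]=60
7. P0: store L2 := 71  bus=[-]  L2: P0=M P1=I P2=I  mem[L2]=30
8. P2: load  L2  bus=[BusRd]  L2: P0=O P1=I P2=S  mem[L2]=30
9. P2: load  L6  bus=[BusRd]  L6: P0=S P1=S P2=S  mem[L6]=30
10. P1: load  L6  bus=[-]  L6: P0=S P1=S P2=S  mem[L6]=30
11. P0: store L2 := 76  bus=[BusUpgr]  L2: P0=M P1=I P2=I  mem[L2]=30
12. P2: load  L4  bus=[-]  L4: P0=I P1=I P2=E  mem[L4]=10
13. P0: store L1 := 3  bus=[BusRdX,Flush]  L1: P0=M P1=I P2=I  mem[L1]=12
14. P1: load  L2  bus=[BusRd]  L2: P0=O P1=S P2=I  mem[L2]=30
15. P1: store L1 := 98  bus=[BusRdX,Flush]  L1: P0=I P1=M P2=I  mem[L1]=3
16. P1: load  L6  bus=[-]  L6: P0=S P1=S P2=S  mem[L6]=30
17. P2: load  L4  bus=[-]  L4: P0=I P1=I P2=E  mem[L4]=10
18. P1: load  L6  bus=[-]  L6: P0=S P1=S P2=S  mem[L6]=30
19. P1: load  L5  bus=[-]  L5: P0=I P1=E P2=I  mem[L5]=60
20. P0: load  L5  bus=[BusRd]  L5: P0=S P1=S P2=I  mem[L5]=60
21. P2: load  L3  bus=[BusRd]  L3: P0=I P1=I P2=E  mem[L3]=90

state = S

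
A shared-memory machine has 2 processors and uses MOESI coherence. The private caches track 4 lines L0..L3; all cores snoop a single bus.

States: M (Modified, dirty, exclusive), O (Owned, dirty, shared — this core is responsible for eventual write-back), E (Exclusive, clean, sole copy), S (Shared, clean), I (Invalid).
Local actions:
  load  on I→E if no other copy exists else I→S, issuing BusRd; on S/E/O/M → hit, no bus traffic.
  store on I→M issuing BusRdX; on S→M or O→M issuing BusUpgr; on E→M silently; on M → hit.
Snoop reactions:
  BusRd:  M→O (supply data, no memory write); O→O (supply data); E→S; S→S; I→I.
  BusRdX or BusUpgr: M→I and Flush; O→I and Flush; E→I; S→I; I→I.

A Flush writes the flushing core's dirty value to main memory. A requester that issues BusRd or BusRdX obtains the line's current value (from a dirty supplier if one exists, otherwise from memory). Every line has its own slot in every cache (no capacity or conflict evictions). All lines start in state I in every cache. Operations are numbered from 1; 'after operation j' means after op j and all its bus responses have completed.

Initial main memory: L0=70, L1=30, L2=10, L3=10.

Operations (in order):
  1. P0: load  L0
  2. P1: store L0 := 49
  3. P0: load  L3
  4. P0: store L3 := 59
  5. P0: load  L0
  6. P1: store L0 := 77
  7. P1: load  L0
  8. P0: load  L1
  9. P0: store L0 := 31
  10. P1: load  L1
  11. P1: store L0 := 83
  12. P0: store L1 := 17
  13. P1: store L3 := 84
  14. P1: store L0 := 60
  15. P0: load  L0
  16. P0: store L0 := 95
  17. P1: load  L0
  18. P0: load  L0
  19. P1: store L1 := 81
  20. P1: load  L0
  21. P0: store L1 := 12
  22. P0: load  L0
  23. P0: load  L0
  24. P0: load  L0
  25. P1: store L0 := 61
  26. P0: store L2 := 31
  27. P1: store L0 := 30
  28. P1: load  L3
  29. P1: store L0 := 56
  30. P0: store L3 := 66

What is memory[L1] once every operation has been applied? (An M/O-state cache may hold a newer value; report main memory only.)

memory[L1] = 81

step 1: P0: load  L0  ⟶  EI  (L0)  txn=BusRd  M[L0]=70
step 2: P1: store L0 := 49  ⟶  IM  (L0)  txn=BusRdX  M[L0]=70
step 3: P0: load  L3  ⟶  EI  (L3)  txn=BusRd  M[L3]=10
step 4: P0: store L3 := 59  ⟶  MI  (L3)  txn=∅  M[L3]=10
step 5: P0: load  L0  ⟶  SO  (L0)  txn=BusRd  M[L0]=70
step 6: P1: store L0 := 77  ⟶  IM  (L0)  txn=BusUpgr  M[L0]=70
step 7: P1: load  L0  ⟶  IM  (L0)  txn=∅  M[L0]=70
step 8: P0: load  L1  ⟶  EI  (L1)  txn=BusRd  M[L1]=30
step 9: P0: store L0 := 31  ⟶  MI  (L0)  txn=BusRdX+Flush  M[L0]=77
step 10: P1: load  L1  ⟶  SS  (L1)  txn=BusRd  M[L1]=30
step 11: P1: store L0 := 83  ⟶  IM  (L0)  txn=BusRdX+Flush  M[L0]=31
step 12: P0: store L1 := 17  ⟶  MI  (L1)  txn=BusUpgr  M[L1]=30
step 13: P1: store L3 := 84  ⟶  IM  (L3)  txn=BusRdX+Flush  M[L3]=59
step 14: P1: store L0 := 60  ⟶  IM  (L0)  txn=∅  M[L0]=31
step 15: P0: load  L0  ⟶  SO  (L0)  txn=BusRd  M[L0]=31
step 16: P0: store L0 := 95  ⟶  MI  (L0)  txn=BusUpgr+Flush  M[L0]=60
step 17: P1: load  L0  ⟶  OS  (L0)  txn=BusRd  M[L0]=60
step 18: P0: load  L0  ⟶  OS  (L0)  txn=∅  M[L0]=60
step 19: P1: store L1 := 81  ⟶  IM  (L1)  txn=BusRdX+Flush  M[L1]=17
step 20: P1: load  L0  ⟶  OS  (L0)  txn=∅  M[L0]=60
step 21: P0: store L1 := 12  ⟶  MI  (L1)  txn=BusRdX+Flush  M[L1]=81
step 22: P0: load  L0  ⟶  OS  (L0)  txn=∅  M[L0]=60
step 23: P0: load  L0  ⟶  OS  (L0)  txn=∅  M[L0]=60
step 24: P0: load  L0  ⟶  OS  (L0)  txn=∅  M[L0]=60
step 25: P1: store L0 := 61  ⟶  IM  (L0)  txn=BusUpgr+Flush  M[L0]=95
step 26: P0: store L2 := 31  ⟶  MI  (L2)  txn=BusRdX  M[L2]=10
step 27: P1: store L0 := 30  ⟶  IM  (L0)  txn=∅  M[L0]=95
step 28: P1: load  L3  ⟶  IM  (L3)  txn=∅  M[L3]=59
step 29: P1: store L0 := 56  ⟶  IM  (L0)  txn=∅  M[L0]=95
step 30: P0: store L3 := 66  ⟶  MI  (L3)  txn=BusRdX+Flush  M[L3]=84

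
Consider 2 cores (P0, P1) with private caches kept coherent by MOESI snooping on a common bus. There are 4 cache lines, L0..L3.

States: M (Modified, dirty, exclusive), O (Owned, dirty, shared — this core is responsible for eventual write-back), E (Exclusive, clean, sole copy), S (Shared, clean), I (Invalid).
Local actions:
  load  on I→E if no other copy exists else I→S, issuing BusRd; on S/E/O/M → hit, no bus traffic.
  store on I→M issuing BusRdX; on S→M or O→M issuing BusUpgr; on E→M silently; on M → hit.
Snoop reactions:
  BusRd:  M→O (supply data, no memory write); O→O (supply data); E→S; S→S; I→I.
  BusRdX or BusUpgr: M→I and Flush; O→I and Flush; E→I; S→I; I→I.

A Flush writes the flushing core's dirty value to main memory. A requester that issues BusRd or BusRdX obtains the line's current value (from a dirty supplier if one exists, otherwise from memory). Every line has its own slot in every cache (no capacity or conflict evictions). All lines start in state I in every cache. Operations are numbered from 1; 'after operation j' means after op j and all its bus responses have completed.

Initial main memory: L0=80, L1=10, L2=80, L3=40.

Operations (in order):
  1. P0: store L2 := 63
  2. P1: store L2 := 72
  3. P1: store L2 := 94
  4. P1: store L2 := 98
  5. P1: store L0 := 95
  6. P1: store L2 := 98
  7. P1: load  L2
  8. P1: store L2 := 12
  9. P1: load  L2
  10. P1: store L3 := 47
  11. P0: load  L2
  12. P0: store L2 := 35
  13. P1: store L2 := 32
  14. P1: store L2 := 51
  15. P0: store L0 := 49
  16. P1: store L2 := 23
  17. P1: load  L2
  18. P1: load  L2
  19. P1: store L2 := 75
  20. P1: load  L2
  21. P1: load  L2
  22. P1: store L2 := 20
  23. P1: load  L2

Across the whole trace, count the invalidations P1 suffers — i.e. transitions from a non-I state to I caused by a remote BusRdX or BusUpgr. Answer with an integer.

  op1 P0: store L2 := 63 → M/I on L2; bus BusRdX; mem=80
  op2 P1: store L2 := 72 → I/M on L2; bus BusRdX Flush; mem=63
  op3 P1: store L2 := 94 → I/M on L2; bus (none); mem=63
  op4 P1: store L2 := 98 → I/M on L2; bus (none); mem=63
  op5 P1: store L0 := 95 → I/M on L0; bus BusRdX; mem=80
  op6 P1: store L2 := 98 → I/M on L2; bus (none); mem=63
  op7 P1: load  L2 → I/M on L2; bus (none); mem=63
  op8 P1: store L2 := 12 → I/M on L2; bus (none); mem=63
  op9 P1: load  L2 → I/M on L2; bus (none); mem=63
  op10 P1: store L3 := 47 → I/M on L3; bus BusRdX; mem=40
  op11 P0: load  L2 → S/O on L2; bus BusRd; mem=63
  op12 P0: store L2 := 35 → M/I on L2; bus BusUpgr Flush; mem=12
  op13 P1: store L2 := 32 → I/M on L2; bus BusRdX Flush; mem=35
  op14 P1: store L2 := 51 → I/M on L2; bus (none); mem=35
  op15 P0: store L0 := 49 → M/I on L0; bus BusRdX Flush; mem=95
  op16 P1: store L2 := 23 → I/M on L2; bus (none); mem=35
  op17 P1: load  L2 → I/M on L2; bus (none); mem=35
  op18 P1: load  L2 → I/M on L2; bus (none); mem=35
  op19 P1: store L2 := 75 → I/M on L2; bus (none); mem=35
  op20 P1: load  L2 → I/M on L2; bus (none); mem=35
  op21 P1: load  L2 → I/M on L2; bus (none); mem=35
  op22 P1: store L2 := 20 → I/M on L2; bus (none); mem=35
  op23 P1: load  L2 → I/M on L2; bus (none); mem=35

invalidations = 2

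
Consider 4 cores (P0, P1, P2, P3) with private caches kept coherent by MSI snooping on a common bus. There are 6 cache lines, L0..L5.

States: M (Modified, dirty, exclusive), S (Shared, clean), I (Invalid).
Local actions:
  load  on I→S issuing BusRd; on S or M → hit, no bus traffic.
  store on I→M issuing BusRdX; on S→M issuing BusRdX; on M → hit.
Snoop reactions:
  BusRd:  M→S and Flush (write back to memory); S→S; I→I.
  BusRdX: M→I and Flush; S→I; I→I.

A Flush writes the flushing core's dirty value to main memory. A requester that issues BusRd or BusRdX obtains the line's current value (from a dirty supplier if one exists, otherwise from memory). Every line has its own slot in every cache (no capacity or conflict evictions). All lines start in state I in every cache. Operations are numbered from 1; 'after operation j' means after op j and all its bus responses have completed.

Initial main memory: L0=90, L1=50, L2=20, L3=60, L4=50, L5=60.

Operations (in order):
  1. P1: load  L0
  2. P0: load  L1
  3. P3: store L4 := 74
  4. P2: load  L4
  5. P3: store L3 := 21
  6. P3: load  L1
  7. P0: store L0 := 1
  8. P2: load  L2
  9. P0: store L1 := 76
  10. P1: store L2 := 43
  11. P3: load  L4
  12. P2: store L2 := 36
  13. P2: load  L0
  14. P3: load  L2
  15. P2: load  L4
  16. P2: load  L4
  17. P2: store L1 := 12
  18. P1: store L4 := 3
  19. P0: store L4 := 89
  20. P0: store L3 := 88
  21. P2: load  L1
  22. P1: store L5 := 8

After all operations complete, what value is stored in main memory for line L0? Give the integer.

step 1: P1: load  L0  ⟶  ISII  (L0)  txn=BusRd  M[L0]=90
step 2: P0: load  L1  ⟶  SIII  (L1)  txn=BusRd  M[L1]=50
step 3: P3: store L4 := 74  ⟶  IIIM  (L4)  txn=BusRdX  M[L4]=50
step 4: P2: load  L4  ⟶  IISS  (L4)  txn=BusRd+Flush  M[L4]=74
step 5: P3: store L3 := 21  ⟶  IIIM  (L3)  txn=BusRdX  M[L3]=60
step 6: P3: load  L1  ⟶  SIIS  (L1)  txn=BusRd  M[L1]=50
step 7: P0: store L0 := 1  ⟶  MIII  (L0)  txn=BusRdX  M[L0]=90
step 8: P2: load  L2  ⟶  IISI  (L2)  txn=BusRd  M[L2]=20
step 9: P0: store L1 := 76  ⟶  MIII  (L1)  txn=BusRdX  M[L1]=50
step 10: P1: store L2 := 43  ⟶  IMII  (L2)  txn=BusRdX  M[L2]=20
step 11: P3: load  L4  ⟶  IISS  (L4)  txn=∅  M[L4]=74
step 12: P2: store L2 := 36  ⟶  IIMI  (L2)  txn=BusRdX+Flush  M[L2]=43
step 13: P2: load  L0  ⟶  SISI  (L0)  txn=BusRd+Flush  M[L0]=1
step 14: P3: load  L2  ⟶  IISS  (L2)  txn=BusRd+Flush  M[L2]=36
step 15: P2: load  L4  ⟶  IISS  (L4)  txn=∅  M[L4]=74
step 16: P2: load  L4  ⟶  IISS  (L4)  txn=∅  M[L4]=74
step 17: P2: store L1 := 12  ⟶  IIMI  (L1)  txn=BusRdX+Flush  M[L1]=76
step 18: P1: store L4 := 3  ⟶  IMII  (L4)  txn=BusRdX  M[L4]=74
step 19: P0: store L4 := 89  ⟶  MIII  (L4)  txn=BusRdX+Flush  M[L4]=3
step 20: P0: store L3 := 88  ⟶  MIII  (L3)  txn=BusRdX+Flush  M[L3]=21
step 21: P2: load  L1  ⟶  IIMI  (L1)  txn=∅  M[L1]=76
step 22: P1: store L5 := 8  ⟶  IMII  (L5)  txn=BusRdX  M[L5]=60

memory[L0] = 1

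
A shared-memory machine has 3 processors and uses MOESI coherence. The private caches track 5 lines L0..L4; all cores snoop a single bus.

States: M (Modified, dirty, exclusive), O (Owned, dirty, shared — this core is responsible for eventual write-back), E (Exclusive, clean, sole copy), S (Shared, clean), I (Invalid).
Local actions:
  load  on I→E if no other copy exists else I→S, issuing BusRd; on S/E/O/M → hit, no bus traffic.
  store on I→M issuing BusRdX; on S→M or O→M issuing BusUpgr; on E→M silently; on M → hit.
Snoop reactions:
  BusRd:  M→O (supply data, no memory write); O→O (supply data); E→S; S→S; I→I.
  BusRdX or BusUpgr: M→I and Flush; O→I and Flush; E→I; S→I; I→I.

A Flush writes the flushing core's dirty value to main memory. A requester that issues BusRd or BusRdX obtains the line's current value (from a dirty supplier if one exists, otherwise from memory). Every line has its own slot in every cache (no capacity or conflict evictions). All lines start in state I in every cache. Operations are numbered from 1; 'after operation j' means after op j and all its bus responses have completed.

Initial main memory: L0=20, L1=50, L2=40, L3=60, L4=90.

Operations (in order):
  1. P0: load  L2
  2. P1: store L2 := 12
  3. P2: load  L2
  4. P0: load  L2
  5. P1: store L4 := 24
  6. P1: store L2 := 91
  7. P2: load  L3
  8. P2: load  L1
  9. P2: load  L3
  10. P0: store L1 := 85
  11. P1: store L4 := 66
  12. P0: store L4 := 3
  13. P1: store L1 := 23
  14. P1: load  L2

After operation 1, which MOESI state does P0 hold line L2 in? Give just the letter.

  op1 P0: load  L2 → E/I/I on L2; bus BusRd; mem=40
  op2 P1: store L2 := 12 → I/M/I on L2; bus BusRdX; mem=40
  op3 P2: load  L2 → I/O/S on L2; bus BusRd; mem=40
  op4 P0: load  L2 → S/O/S on L2; bus BusRd; mem=40
  op5 P1: store L4 := 24 → I/M/I on L4; bus BusRdX; mem=90
  op6 P1: store L2 := 91 → I/M/I on L2; bus BusUpgr; mem=40
  op7 P2: load  L3 → I/I/E on L3; bus BusRd; mem=60
  op8 P2: load  L1 → I/I/E on L1; bus BusRd; mem=50
  op9 P2: load  L3 → I/I/E on L3; bus (none); mem=60
  op10 P0: store L1 := 85 → M/I/I on L1; bus BusRdX; mem=50
  op11 P1: store L4 := 66 → I/M/I on L4; bus (none); mem=90
  op12 P0: store L4 := 3 → M/I/I on L4; bus BusRdX Flush; mem=66
  op13 P1: store L1 := 23 → I/M/I on L1; bus BusRdX Flush; mem=85
  op14 P1: load  L2 → I/M/I on L2; bus (none); mem=40

state = E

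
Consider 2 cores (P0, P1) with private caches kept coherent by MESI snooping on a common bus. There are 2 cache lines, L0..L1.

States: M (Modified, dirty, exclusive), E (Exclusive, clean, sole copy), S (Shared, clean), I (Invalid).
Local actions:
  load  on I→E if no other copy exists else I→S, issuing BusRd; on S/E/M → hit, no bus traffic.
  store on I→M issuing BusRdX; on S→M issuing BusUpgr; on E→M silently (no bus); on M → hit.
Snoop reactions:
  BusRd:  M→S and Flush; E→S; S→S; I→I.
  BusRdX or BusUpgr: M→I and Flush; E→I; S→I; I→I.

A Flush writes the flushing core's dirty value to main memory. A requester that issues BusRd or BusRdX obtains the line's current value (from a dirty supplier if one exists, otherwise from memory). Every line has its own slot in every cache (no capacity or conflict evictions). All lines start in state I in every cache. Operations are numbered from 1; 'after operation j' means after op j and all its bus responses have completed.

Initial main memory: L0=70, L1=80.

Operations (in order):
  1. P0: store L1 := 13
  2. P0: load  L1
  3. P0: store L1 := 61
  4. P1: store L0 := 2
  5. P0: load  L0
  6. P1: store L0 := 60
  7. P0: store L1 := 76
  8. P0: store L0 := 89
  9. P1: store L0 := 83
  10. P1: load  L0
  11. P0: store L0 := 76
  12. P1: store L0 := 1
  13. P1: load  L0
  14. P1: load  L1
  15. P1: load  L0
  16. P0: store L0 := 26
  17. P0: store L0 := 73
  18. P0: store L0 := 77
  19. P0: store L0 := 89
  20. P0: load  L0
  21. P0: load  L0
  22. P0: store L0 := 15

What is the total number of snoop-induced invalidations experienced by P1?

[1] P0: store L1 := 13 | P0:M(13), P1:I | bus: BusRdX
[2] P0: load  L1 | P0:M(13), P1:I | bus: none
[3] P0: store L1 := 61 | P0:M(61), P1:I | bus: none
[4] P1: store L0 := 2 | P0:I, P1:M(2) | bus: BusRdX
[5] P0: load  L0 | P0:S(2), P1:S(2) | bus: BusRd,Flush
[6] P1: store L0 := 60 | P0:I, P1:M(60) | bus: BusUpgr
[7] P0: store L1 := 76 | P0:M(76), P1:I | bus: none
[8] P0: store L0 := 89 | P0:M(89), P1:I | bus: BusRdX,Flush
[9] P1: store L0 := 83 | P0:I, P1:M(83) | bus: BusRdX,Flush
[10] P1: load  L0 | P0:I, P1:M(83) | bus: none
[11] P0: store L0 := 76 | P0:M(76), P1:I | bus: BusRdX,Flush
[12] P1: store L0 := 1 | P0:I, P1:M(1) | bus: BusRdX,Flush
[13] P1: load  L0 | P0:I, P1:M(1) | bus: none
[14] P1: load  L1 | P0:S(76), P1:S(76) | bus: BusRd,Flush
[15] P1: load  L0 | P0:I, P1:M(1) | bus: none
[16] P0: store L0 := 26 | P0:M(26), P1:I | bus: BusRdX,Flush
[17] P0: store L0 := 73 | P0:M(73), P1:I | bus: none
[18] P0: store L0 := 77 | P0:M(77), P1:I | bus: none
[19] P0: store L0 := 89 | P0:M(89), P1:I | bus: none
[20] P0: load  L0 | P0:M(89), P1:I | bus: none
[21] P0: load  L0 | P0:M(89), P1:I | bus: none
[22] P0: store L0 := 15 | P0:M(15), P1:I | bus: none

invalidations = 3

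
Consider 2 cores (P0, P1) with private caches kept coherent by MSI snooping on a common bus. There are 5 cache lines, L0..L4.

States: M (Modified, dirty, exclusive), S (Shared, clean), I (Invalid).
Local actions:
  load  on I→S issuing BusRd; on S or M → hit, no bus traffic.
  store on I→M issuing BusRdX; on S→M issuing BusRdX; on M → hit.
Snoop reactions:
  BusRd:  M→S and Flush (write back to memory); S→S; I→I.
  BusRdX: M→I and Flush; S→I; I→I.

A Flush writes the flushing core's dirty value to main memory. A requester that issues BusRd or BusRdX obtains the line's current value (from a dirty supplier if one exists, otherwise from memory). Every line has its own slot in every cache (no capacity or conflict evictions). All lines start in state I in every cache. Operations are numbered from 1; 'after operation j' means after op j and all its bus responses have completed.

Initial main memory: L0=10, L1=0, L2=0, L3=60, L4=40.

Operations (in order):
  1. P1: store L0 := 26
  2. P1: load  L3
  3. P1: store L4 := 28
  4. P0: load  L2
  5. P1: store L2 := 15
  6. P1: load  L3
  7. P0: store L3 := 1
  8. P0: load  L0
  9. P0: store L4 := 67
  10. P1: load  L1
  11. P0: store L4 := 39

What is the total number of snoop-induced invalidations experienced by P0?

  op1 P1: store L0 := 26 → I/M on L0; bus BusRdX; mem=10
  op2 P1: load  L3 → I/S on L3; bus BusRd; mem=60
  op3 P1: store L4 := 28 → I/M on L4; bus BusRdX; mem=40
  op4 P0: load  L2 → S/I on L2; bus BusRd; mem=0
  op5 P1: store L2 := 15 → I/M on L2; bus BusRdX; mem=0
  op6 P1: load  L3 → I/S on L3; bus (none); mem=60
  op7 P0: store L3 := 1 → M/I on L3; bus BusRdX; mem=60
  op8 P0: load  L0 → S/S on L0; bus BusRd Flush; mem=26
  op9 P0: store L4 := 67 → M/I on L4; bus BusRdX Flush; mem=28
  op10 P1: load  L1 → I/S on L1; bus BusRd; mem=0
  op11 P0: store L4 := 39 → M/I on L4; bus (none); mem=28

invalidations = 1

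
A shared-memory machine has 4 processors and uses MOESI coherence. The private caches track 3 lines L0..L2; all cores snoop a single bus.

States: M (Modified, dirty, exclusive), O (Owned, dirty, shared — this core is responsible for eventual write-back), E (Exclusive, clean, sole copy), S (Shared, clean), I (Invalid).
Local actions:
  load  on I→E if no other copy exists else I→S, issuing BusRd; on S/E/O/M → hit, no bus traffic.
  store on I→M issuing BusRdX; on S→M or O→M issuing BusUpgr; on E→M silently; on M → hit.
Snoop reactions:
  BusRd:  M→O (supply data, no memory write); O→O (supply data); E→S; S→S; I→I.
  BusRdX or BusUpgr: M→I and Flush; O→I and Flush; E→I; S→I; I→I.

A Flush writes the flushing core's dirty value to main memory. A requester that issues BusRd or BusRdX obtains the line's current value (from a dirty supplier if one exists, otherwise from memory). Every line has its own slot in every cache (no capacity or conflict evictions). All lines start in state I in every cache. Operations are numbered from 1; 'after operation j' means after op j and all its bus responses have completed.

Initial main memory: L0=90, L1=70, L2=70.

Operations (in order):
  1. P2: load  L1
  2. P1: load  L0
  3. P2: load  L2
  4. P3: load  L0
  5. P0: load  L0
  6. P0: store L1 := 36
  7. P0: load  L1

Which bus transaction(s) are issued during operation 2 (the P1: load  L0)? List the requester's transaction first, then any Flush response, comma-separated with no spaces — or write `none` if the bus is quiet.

[1] P2: load  L1 | P0:I, P1:I, P2:E(70), P3:I | bus: BusRd
[2] P1: load  L0 | P0:I, P1:E(90), P2:I, P3:I | bus: BusRd
[3] P2: load  L2 | P0:I, P1:I, P2:E(70), P3:I | bus: BusRd
[4] P3: load  L0 | P0:I, P1:S(90), P2:I, P3:S(90) | bus: BusRd
[5] P0: load  L0 | P0:S(90), P1:S(90), P2:I, P3:S(90) | bus: BusRd
[6] P0: store L1 := 36 | P0:M(36), P1:I, P2:I, P3:I | bus: BusRdX
[7] P0: load  L1 | P0:M(36), P1:I, P2:I, P3:I | bus: none

bus = BusRd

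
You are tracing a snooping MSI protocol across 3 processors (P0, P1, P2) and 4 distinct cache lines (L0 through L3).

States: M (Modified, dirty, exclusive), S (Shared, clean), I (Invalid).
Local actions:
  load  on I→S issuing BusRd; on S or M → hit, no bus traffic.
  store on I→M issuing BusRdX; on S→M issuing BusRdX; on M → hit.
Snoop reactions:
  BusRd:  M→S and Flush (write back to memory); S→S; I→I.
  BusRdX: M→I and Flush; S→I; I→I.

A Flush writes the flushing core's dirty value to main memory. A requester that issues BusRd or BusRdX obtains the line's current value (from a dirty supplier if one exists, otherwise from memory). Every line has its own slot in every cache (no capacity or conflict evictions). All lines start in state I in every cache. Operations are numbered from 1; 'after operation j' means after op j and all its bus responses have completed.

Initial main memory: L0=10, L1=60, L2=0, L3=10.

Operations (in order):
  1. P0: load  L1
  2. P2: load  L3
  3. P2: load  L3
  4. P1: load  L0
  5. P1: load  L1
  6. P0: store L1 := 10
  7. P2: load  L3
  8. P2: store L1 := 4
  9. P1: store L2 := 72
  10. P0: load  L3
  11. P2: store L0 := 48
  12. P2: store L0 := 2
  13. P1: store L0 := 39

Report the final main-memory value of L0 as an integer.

  op1 P0: load  L1 → S/I/I on L1; bus BusRd; mem=60
  op2 P2: load  L3 → I/I/S on L3; bus BusRd; mem=10
  op3 P2: load  L3 → I/I/S on L3; bus (none); mem=10
  op4 P1: load  L0 → I/S/I on L0; bus BusRd; mem=10
  op5 P1: load  L1 → S/S/I on L1; bus BusRd; mem=60
  op6 P0: store L1 := 10 → M/I/I on L1; bus BusRdX; mem=60
  op7 P2: load  L3 → I/I/S on L3; bus (none); mem=10
  op8 P2: store L1 := 4 → I/I/M on L1; bus BusRdX Flush; mem=10
  op9 P1: store L2 := 72 → I/M/I on L2; bus BusRdX; mem=0
  op10 P0: load  L3 → S/I/S on L3; bus BusRd; mem=10
  op11 P2: store L0 := 48 → I/I/M on L0; bus BusRdX; mem=10
  op12 P2: store L0 := 2 → I/I/M on L0; bus (none); mem=10
  op13 P1: store L0 := 39 → I/M/I on L0; bus BusRdX Flush; mem=2

memory[L0] = 2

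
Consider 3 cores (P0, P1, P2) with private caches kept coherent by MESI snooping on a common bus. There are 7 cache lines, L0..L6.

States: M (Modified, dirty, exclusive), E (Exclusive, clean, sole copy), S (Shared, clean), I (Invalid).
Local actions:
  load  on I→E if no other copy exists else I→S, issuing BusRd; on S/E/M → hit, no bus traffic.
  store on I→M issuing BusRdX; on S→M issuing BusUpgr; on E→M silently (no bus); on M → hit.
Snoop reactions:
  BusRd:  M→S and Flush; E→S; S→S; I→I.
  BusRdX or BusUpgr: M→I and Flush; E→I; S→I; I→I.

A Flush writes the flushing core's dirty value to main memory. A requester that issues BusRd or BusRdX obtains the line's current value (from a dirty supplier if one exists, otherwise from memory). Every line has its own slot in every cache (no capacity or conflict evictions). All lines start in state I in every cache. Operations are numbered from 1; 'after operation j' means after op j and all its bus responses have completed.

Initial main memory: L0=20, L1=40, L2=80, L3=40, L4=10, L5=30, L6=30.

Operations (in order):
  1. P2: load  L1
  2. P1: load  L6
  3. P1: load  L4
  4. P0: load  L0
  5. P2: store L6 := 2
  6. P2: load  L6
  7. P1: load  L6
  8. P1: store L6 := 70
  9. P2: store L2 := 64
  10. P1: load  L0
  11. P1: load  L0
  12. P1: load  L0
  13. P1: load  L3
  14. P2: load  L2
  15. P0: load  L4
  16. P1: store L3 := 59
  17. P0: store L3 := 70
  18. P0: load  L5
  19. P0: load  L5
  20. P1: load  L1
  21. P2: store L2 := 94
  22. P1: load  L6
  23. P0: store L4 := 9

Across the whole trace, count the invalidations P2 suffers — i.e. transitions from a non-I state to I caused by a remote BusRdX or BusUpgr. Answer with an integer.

1. P2: load  L1  bus=[BusRd]  L1: P0=I P1=I P2=E  mem[L1]=40
2. P1: load  L6  bus=[BusRd]  L6: P0=I P1=E P2=I  mem[L6]=30
3. P1: load  L4  bus=[BusRd]  L4: P0=I P1=E P2=I  mem[L4]=10
4. P0: load  L0  bus=[BusRd]  L0: P0=E P1=I P2=I  mem[L0]=20
5. P2: store L6 := 2  bus=[BusRdX]  L6: P0=I P1=I P2=M  mem[L6]=30
6. P2: load  L6  bus=[-]  L6: P0=I P1=I P2=M  mem[L6]=30
7. P1: load  L6  bus=[BusRd,Flush]  L6: P0=I P1=S P2=S  mem[L6]=2
8. P1: store L6 := 70  bus=[BusUpgr]  L6: P0=I P1=M P2=I  mem[L6]=2
9. P2: store L2 := 64  bus=[BusRdX]  L2: P0=I P1=I P2=M  mem[L2]=80
10. P1: load  L0  bus=[BusRd]  L0: P0=S P1=S P2=I  mem[L0]=20
11. P1: load  L0  bus=[-]  L0: P0=S P1=S P2=I  mem[L0]=20
12. P1: load  L0  bus=[-]  L0: P0=S P1=S P2=I  mem[L0]=20
13. P1: load  L3  bus=[BusRd]  L3: P0=I P1=E P2=I  mem[L3]=40
14. P2: load  L2  bus=[-]  L2: P0=I P1=I P2=M  mem[L2]=80
15. P0: load  L4  bus=[BusRd]  L4: P0=S P1=S P2=I  mem[L4]=10
16. P1: store L3 := 59  bus=[-]  L3: P0=I P1=M P2=I  mem[L3]=40
17. P0: store L3 := 70  bus=[BusRdX,Flush]  L3: P0=M P1=I P2=I  mem[L3]=59
18. P0: load  L5  bus=[BusRd]  L5: P0=E P1=I P2=I  mem[L5]=30
19. P0: load  L5  bus=[-]  L5: P0=E P1=I P2=I  mem[L5]=30
20. P1: load  L1  bus=[BusRd]  L1: P0=I P1=S P2=S  mem[L1]=40
21. P2: store L2 := 94  bus=[-]  L2: P0=I P1=I P2=M  mem[L2]=80
22. P1: load  L6  bus=[-]  L6: P0=I P1=M P2=I  mem[L6]=2
23. P0: store L4 := 9  bus=[BusUpgr]  L4: P0=M P1=I P2=I  mem[L4]=10

invalidations = 1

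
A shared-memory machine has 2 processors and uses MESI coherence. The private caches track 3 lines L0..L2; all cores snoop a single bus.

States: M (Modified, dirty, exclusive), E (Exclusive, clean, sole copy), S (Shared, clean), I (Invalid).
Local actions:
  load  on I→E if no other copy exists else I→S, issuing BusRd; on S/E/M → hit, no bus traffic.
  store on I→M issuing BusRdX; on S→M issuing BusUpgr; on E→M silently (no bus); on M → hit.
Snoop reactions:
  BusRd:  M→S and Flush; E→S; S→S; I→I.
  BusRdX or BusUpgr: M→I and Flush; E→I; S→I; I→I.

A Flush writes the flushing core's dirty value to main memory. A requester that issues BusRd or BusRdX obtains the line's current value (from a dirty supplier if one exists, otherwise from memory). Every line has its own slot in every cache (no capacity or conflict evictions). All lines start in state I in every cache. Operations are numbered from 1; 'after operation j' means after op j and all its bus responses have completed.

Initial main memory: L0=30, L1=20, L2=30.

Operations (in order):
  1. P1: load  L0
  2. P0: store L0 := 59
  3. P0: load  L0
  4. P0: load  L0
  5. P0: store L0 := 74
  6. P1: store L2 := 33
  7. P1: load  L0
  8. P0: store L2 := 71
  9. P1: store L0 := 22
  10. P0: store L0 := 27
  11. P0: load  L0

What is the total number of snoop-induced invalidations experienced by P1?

step 1: P1: load  L0  ⟶  IE  (L0)  txn=BusRd  M[L0]=30
step 2: P0: store L0 := 59  ⟶  MI  (L0)  txn=BusRdX  M[L0]=30
step 3: P0: load  L0  ⟶  MI  (L0)  txn=∅  M[L0]=30
step 4: P0: load  L0  ⟶  MI  (L0)  txn=∅  M[L0]=30
step 5: P0: store L0 := 74  ⟶  MI  (L0)  txn=∅  M[L0]=30
step 6: P1: store L2 := 33  ⟶  IM  (L2)  txn=BusRdX  M[L2]=30
step 7: P1: load  L0  ⟶  SS  (L0)  txn=BusRd+Flush  M[L0]=74
step 8: P0: store L2 := 71  ⟶  MI  (L2)  txn=BusRdX+Flush  M[L2]=33
step 9: P1: store L0 := 22  ⟶  IM  (L0)  txn=BusUpgr  M[L0]=74
step 10: P0: store L0 := 27  ⟶  MI  (L0)  txn=BusRdX+Flush  M[L0]=22
step 11: P0: load  L0  ⟶  MI  (L0)  txn=∅  M[L0]=22

invalidations = 3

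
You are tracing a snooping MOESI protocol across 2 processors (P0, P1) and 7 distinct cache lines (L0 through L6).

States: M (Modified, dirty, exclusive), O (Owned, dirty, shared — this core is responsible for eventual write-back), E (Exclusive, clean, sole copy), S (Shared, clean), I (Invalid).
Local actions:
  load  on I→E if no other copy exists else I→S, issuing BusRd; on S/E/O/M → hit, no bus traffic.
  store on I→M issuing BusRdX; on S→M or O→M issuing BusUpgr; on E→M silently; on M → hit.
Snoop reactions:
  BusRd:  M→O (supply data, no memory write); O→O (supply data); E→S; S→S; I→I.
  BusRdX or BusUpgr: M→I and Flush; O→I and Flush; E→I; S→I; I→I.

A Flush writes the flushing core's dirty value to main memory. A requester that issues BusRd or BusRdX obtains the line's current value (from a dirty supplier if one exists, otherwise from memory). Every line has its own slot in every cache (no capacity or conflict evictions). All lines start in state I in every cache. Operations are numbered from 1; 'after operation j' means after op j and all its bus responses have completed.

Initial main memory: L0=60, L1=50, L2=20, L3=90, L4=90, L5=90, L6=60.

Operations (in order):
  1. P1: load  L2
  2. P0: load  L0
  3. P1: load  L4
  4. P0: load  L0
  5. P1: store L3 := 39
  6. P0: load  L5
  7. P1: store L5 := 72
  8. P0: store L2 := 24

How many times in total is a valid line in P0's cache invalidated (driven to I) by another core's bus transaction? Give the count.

  op1 P1: load  L2 → I/E on L2; bus BusRd; mem=20
  op2 P0: load  L0 → E/I on L0; bus BusRd; mem=60
  op3 P1: load  L4 → I/E on L4; bus BusRd; mem=90
  op4 P0: load  L0 → E/I on L0; bus (none); mem=60
  op5 P1: store L3 := 39 → I/M on L3; bus BusRdX; mem=90
  op6 P0: load  L5 → E/I on L5; bus BusRd; mem=90
  op7 P1: store L5 := 72 → I/M on L5; bus BusRdX; mem=90
  op8 P0: store L2 := 24 → M/I on L2; bus BusRdX; mem=20

invalidations = 1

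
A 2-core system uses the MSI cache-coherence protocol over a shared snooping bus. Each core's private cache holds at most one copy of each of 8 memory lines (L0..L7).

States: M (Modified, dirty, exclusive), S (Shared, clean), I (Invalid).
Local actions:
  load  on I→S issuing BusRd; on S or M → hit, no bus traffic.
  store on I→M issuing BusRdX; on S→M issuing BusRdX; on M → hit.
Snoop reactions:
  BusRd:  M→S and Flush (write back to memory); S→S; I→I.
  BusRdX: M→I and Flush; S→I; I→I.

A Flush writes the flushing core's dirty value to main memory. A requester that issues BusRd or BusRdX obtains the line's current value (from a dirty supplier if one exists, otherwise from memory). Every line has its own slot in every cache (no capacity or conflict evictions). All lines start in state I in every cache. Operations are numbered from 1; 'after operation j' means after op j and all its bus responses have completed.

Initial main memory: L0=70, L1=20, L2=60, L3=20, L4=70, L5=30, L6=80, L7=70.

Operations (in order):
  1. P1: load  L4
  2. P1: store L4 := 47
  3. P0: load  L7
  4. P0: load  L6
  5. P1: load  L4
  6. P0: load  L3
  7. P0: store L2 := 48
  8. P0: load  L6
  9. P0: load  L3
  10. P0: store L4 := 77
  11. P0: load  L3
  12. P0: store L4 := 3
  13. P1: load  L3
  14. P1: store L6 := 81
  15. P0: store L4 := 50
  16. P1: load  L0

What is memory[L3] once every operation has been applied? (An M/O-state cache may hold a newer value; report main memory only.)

1. P1: load  L4  bus=[BusRd]  L4: P0=I P1=S  mem[L4]=70
2. P1: store L4 := 47  bus=[BusRdX]  L4: P0=I P1=M  mem[L4]=70
3. P0: load  L7  bus=[BusRd]  L7: P0=S P1=I  mem[L7]=70
4. P0: load  L6  bus=[BusRd]  L6: P0=S P1=I  mem[L6]=80
5. P1: load  L4  bus=[-]  L4: P0=I P1=M  mem[L4]=70
6. P0: load  L3  bus=[BusRd]  L3: P0=S P1=I  mem[L3]=20
7. P0: store L2 := 48  bus=[BusRdX]  L2: P0=M P1=I  mem[L2]=60
8. P0: load  L6  bus=[-]  L6: P0=S P1=I  mem[L6]=80
9. P0: load  L3  bus=[-]  L3: P0=S P1=I  mem[L3]=20
10. P0: store L4 := 77  bus=[BusRdX,Flush]  L4: P0=M P1=I  mem[L4]=47
11. P0: load  L3  bus=[-]  L3: P0=S P1=I  mem[L3]=20
12. P0: store L4 := 3  bus=[-]  L4: P0=M P1=I  mem[L4]=47
13. P1: load  L3  bus=[BusRd]  L3: P0=S P1=S  mem[L3]=20
14. P1: store L6 := 81  bus=[BusRdX]  L6: P0=I P1=M  mem[L6]=80
15. P0: store L4 := 50  bus=[-]  L4: P0=M P1=I  mem[L4]=47
16. P1: load  L0  bus=[BusRd]  L0: P0=I P1=S  mem[L0]=70

memory[L3] = 20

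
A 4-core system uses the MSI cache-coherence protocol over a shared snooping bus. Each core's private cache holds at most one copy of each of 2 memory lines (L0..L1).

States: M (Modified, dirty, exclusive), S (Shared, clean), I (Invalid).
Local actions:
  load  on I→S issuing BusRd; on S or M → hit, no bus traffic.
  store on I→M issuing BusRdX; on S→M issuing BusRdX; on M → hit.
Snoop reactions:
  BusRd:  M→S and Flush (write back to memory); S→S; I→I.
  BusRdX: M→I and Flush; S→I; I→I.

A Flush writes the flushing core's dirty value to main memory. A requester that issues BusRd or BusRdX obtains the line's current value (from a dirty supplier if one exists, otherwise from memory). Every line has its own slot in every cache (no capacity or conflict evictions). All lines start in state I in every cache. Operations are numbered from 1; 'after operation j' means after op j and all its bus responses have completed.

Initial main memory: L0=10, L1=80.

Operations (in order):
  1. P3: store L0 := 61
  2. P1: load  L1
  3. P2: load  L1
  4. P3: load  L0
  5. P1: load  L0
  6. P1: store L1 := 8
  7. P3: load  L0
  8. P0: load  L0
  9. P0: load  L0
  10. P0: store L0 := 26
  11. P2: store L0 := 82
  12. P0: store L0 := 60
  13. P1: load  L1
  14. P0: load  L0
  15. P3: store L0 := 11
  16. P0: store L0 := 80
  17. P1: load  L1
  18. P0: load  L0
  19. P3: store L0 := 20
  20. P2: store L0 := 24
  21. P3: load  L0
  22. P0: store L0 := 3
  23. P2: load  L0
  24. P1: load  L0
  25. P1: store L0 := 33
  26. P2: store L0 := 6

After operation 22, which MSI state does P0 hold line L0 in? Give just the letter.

state = M

1. P3: store L0 := 61  bus=[BusRdX]  L0: P0=I P1=I P2=I P3=M  mem[L0]=10
2. P1: load  L1  bus=[BusRd]  L1: P0=I P1=S P2=I P3=I  mem[L1]=80
3. P2: load  L1  bus=[BusRd]  L1: P0=I P1=S P2=S P3=I  mem[L1]=80
4. P3: load  L0  bus=[-]  L0: P0=I P1=I P2=I P3=M  mem[L0]=10
5. P1: load  L0  bus=[BusRd,Flush]  L0: P0=I P1=S P2=I P3=S  mem[L0]=61
6. P1: store L1 := 8  bus=[BusRdX]  L1: P0=I P1=M P2=I P3=I  mem[L1]=80
7. P3: load  L0  bus=[-]  L0: P0=I P1=S P2=I P3=S  mem[L0]=61
8. P0: load  L0  bus=[BusRd]  L0: P0=S P1=S P2=I P3=S  mem[L0]=61
9. P0: load  L0  bus=[-]  L0: P0=S P1=S P2=I P3=S  mem[L0]=61
10. P0: store L0 := 26  bus=[BusRdX]  L0: P0=M P1=I P2=I P3=I  mem[L0]=61
11. P2: store L0 := 82  bus=[BusRdX,Flush]  L0: P0=I P1=I P2=M P3=I  mem[L0]=26
12. P0: store L0 := 60  bus=[BusRdX,Flush]  L0: P0=M P1=I P2=I P3=I  mem[L0]=82
13. P1: load  L1  bus=[-]  L1: P0=I P1=M P2=I P3=I  mem[L1]=80
14. P0: load  L0  bus=[-]  L0: P0=M P1=I P2=I P3=I  mem[L0]=82
15. P3: store L0 := 11  bus=[BusRdX,Flush]  L0: P0=I P1=I P2=I P3=M  mem[L0]=60
16. P0: store L0 := 80  bus=[BusRdX,Flush]  L0: P0=M P1=I P2=I P3=I  mem[L0]=11
17. P1: load  L1  bus=[-]  L1: P0=I P1=M P2=I P3=I  mem[L1]=80
18. P0: load  L0  bus=[-]  L0: P0=M P1=I P2=I P3=I  mem[L0]=11
19. P3: store L0 := 20  bus=[BusRdX,Flush]  L0: P0=I P1=I P2=I P3=M  mem[L0]=80
20. P2: store L0 := 24  bus=[BusRdX,Flush]  L0: P0=I P1=I P2=M P3=I  mem[L0]=20
21. P3: load  L0  bus=[BusRd,Flush]  L0: P0=I P1=I P2=S P3=S  mem[L0]=24
22. P0: store L0 := 3  bus=[BusRdX]  L0: P0=M P1=I P2=I P3=I  mem[L0]=24
23. P2: load  L0  bus=[BusRd,Flush]  L0: P0=S P1=I P2=S P3=I  mem[L0]=3
24. P1: load  L0  bus=[BusRd]  L0: P0=S P1=S P2=S P3=I  mem[L0]=3
25. P1: store L0 := 33  bus=[BusRdX]  L0: P0=I P1=M P2=I P3=I  mem[L0]=3
26. P2: store L0 := 6  bus=[BusRdX,Flush]  L0: P0=I P1=I P2=M P3=I  mem[L0]=33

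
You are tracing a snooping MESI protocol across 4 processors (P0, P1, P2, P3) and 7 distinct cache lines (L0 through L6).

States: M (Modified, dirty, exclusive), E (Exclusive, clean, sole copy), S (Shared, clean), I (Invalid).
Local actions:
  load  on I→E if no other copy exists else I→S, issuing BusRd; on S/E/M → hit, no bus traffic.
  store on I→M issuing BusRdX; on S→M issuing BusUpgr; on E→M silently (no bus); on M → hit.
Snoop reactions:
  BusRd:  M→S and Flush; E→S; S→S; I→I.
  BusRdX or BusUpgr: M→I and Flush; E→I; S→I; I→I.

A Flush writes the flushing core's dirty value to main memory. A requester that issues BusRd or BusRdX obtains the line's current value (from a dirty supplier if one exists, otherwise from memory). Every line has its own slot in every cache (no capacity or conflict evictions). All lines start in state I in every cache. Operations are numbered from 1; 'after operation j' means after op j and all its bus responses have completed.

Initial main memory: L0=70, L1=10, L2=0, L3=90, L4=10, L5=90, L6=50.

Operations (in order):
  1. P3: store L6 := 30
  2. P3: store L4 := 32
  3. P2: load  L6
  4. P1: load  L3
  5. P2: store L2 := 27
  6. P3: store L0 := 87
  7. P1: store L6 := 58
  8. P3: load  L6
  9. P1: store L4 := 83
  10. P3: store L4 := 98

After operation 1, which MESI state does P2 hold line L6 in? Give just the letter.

1. P3: store L6 := 30  bus=[BusRdX]  L6: P0=I P1=I P2=I P3=M  mem[L6]=50
2. P3: store L4 := 32  bus=[BusRdX]  L4: P0=I P1=I P2=I P3=M  mem[L4]=10
3. P2: load  L6  bus=[BusRd,Flush]  L6: P0=I P1=I P2=S P3=S  mem[L6]=30
4. P1: load  L3  bus=[BusRd]  L3: P0=I P1=E P2=I P3=I  mem[L3]=90
5. P2: store L2 := 27  bus=[BusRdX]  L2: P0=I P1=I P2=M P3=I  mem[L2]=0
6. P3: store L0 := 87  bus=[BusRdX]  L0: P0=I P1=I P2=I P3=M  mem[L0]=70
7. P1: store L6 := 58  bus=[BusRdX]  L6: P0=I P1=M P2=I P3=I  mem[L6]=30
8. P3: load  L6  bus=[BusRd,Flush]  L6: P0=I P1=S P2=I P3=S  mem[L6]=58
9. P1: store L4 := 83  bus=[BusRdX,Flush]  L4: P0=I P1=M P2=I P3=I  mem[L4]=32
10. P3: store L4 := 98  bus=[BusRdX,Flush]  L4: P0=I P1=I P2=I P3=M  mem[L4]=83

state = I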